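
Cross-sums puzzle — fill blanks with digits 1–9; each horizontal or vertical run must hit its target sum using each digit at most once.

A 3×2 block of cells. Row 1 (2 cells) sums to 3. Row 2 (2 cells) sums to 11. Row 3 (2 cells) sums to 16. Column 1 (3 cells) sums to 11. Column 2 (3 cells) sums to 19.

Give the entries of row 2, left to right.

3 8

3 in 2 cells must be {1,2}; 16 in 2 cells must be {7,9}.
The 3 across and the 19 down share only 2, so (1,2) = 2.
The 16 across and the 11 down share only 7, so (3,1) = 7.
(3,2) = 16 − 7 = 9 completes the 16 across.
(1,1) = 3 − 2 = 1 completes the 3 across.
(2,1) = 11 − 8 = 3 completes the 11 down.
(2,2) = 11 − 3 = 8 completes the 11 across.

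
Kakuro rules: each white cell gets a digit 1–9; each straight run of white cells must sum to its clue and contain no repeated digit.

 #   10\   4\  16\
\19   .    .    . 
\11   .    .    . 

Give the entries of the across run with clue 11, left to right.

3 1 7

4 in 2 cells must be {1,3}; 16 in 2 cells must be {7,9}.
The 19 across and the 4 down share only 3, so R1C2 = 3.
R2C2 = 4 − 3 = 1 completes the 4 down.
Given what's placed, R2C3 must be 7 to fit the 11 across and 16 down.
R1C3 = 16 − 7 = 9 completes the 16 down.
R2C1 = 11 − 8 = 3 completes the 11 across.
R1C1 = 19 − 12 = 7 completes the 19 across.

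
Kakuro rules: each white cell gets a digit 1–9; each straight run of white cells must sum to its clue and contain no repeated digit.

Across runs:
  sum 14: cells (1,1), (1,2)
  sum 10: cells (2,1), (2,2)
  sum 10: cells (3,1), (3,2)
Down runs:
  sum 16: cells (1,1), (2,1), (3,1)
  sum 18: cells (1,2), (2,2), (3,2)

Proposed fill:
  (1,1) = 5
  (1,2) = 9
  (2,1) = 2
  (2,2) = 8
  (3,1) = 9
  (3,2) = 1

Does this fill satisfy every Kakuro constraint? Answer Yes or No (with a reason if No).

Across: 5+9=14; 2+8=10; 9+1=10. Down: 5+2+9=16; 9+8+1=18. No digit repeats within any run.

Yes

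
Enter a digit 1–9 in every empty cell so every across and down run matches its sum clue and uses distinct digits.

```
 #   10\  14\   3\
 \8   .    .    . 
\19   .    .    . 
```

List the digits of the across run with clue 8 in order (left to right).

3 in 2 cells must be {1,2}.
The 8 across and the 14 down share only 5, so R1C2 = 5.
R2C2 = 14 − 5 = 9 completes the 14 down.
Given what's placed, R2C3 must be 2 to fit the 19 across and 3 down.
R1C3 = 3 − 2 = 1 completes the 3 down.
R2C1 = 19 − 11 = 8 completes the 19 across.
R1C1 = 8 − 6 = 2 completes the 8 across.

2 5 1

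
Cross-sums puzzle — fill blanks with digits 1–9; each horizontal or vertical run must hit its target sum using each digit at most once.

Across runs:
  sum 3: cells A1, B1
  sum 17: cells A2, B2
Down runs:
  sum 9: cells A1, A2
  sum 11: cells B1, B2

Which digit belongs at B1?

3 in 2 cells must be {1,2}; 17 in 2 cells must be {8,9}.
The 3 across and the 11 down share only 2, so B1 = 2.
The 17 across and the 9 down share only 8, so A2 = 8.
B2 = 17 − 8 = 9 completes the 17 across.
A1 = 3 − 2 = 1 completes the 3 across.

2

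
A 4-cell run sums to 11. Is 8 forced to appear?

The only way to make 11 from 4 distinct digits is {1,2,3,5}, which does not contain 8.

No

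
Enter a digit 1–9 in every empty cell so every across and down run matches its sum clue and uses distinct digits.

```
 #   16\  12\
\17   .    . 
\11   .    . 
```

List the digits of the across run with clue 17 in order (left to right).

9 8

17 in 2 cells must be {8,9}; 16 in 2 cells must be {7,9}.
The 17 across and the 16 down share only 9, so R1C1 = 9.
R1C2 = 17 − 9 = 8 completes the 17 across.
R2C1 = 16 − 9 = 7 completes the 16 down.
R2C2 = 11 − 7 = 4 completes the 11 across.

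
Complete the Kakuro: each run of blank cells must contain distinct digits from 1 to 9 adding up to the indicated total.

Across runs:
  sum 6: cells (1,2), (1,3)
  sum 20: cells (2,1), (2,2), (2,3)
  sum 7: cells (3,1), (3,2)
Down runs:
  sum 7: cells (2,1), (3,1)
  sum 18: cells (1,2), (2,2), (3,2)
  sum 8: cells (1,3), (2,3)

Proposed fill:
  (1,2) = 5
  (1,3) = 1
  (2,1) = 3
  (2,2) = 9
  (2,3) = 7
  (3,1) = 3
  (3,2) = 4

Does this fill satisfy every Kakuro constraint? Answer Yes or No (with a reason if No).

No — the down run (2,1)–(3,1) sums to 6, not 7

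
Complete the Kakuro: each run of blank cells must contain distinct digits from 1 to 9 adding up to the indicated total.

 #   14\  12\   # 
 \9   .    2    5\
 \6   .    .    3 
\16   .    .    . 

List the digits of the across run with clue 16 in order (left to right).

5 9 2

6 in 3 cells must be {1,2,3}.
R1C1 = 9 − 2 = 7 completes the 9 across.
Given what's placed, R2C2 must be 1 to fit the 6 across and 12 down.
R3C2 = 12 − 3 = 9 completes the 12 down.
R3C3 = 5 − 3 = 2 completes the 5 down.
R2C1 = 6 − 4 = 2 completes the 6 across.
R3C1 = 16 − 11 = 5 completes the 16 across.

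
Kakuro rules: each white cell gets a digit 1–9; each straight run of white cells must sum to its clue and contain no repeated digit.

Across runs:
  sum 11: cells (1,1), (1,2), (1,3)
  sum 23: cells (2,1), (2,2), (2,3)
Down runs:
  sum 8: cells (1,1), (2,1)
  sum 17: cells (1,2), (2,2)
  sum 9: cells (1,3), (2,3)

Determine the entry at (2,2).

23 in 3 cells must be {6,8,9}; 17 in 2 cells must be {8,9}.
The 11 across and the 17 down share only 8, so (1,2) = 8.
The 23 across and the 8 down share only 6, so (2,1) = 6.
(2,2) = 17 − 8 = 9 completes the 17 down.
(2,3) = 23 − 15 = 8 completes the 23 across.
(1,1) = 8 − 6 = 2 completes the 8 down.
(1,3) = 11 − 10 = 1 completes the 11 across.

9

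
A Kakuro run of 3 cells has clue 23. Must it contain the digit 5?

The only way to make 23 from 3 distinct digits is {6,8,9}, which does not contain 5.

No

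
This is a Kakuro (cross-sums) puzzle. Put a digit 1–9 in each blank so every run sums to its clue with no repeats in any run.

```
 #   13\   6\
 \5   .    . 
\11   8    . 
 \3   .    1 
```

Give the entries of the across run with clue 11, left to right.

3 in 2 cells must be {1,2}; 6 in 3 cells must be {1,2,3}.
R2C2 = 11 − 8 = 3 completes the 11 across.
R3C1 = 3 − 1 = 2 completes the 3 across.
R1C1 = 13 − 10 = 3 completes the 13 down.
R1C2 = 5 − 3 = 2 completes the 5 across.

8 3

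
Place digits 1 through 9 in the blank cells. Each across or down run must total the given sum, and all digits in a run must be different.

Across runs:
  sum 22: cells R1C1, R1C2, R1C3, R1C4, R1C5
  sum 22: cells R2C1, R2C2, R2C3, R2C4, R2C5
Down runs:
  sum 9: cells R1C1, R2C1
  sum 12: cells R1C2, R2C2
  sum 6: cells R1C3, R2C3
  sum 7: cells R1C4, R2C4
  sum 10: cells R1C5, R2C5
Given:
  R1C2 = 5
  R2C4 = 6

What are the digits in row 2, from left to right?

3, 7, 4, 6, 2

R1C4 = 7 − 6 = 1 completes the 7 down.
R2C2 = 12 − 5 = 7 completes the 12 down.
Nothing is forced directly, so branch on R1C3, whose candidates are 2 or 4. If R1C3 = 4: that forces R1C1 = 3, R1C5 = 9, after which R2C1 would have to be in {1,2,3,4,5} for the 22 across but in {6} for the 9 down — contradiction. So R1C3 = 2.
R2C3 = 6 − 2 = 4 completes the 6 down.
Nothing is forced directly, so branch on R2C1, whose candidates are 2 or 3. If R2C1 = 2: then R1C1 would have to be in {6,8} for the 22 across but in {7} for the 9 down — contradiction. So R2C1 = 3.
R1C1 = 9 − 3 = 6 completes the 9 down.
R1C5 = 22 − 14 = 8 completes the 22 across.
R2C5 = 22 − 20 = 2 completes the 22 across.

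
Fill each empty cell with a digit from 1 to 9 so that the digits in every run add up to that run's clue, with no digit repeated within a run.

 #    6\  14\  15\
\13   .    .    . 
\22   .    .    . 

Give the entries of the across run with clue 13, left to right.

The 22 across and the 6 down share only 5, so R2C1 = 5.
R1C1 = 6 − 5 = 1 completes the 6 down.
Nothing is forced directly, so branch on R2C2, whose candidates are 8 or 9. If R2C2 = 8: then R1C2 would have to be in {3,4,5,7,8,9} for the 13 across but in {6} for the 14 down — contradiction. So R2C2 = 9.
R1C2 = 14 − 9 = 5 completes the 14 down.
R1C3 = 13 − 6 = 7 completes the 13 across.
R2C3 = 22 − 14 = 8 completes the 22 across.

1 5 7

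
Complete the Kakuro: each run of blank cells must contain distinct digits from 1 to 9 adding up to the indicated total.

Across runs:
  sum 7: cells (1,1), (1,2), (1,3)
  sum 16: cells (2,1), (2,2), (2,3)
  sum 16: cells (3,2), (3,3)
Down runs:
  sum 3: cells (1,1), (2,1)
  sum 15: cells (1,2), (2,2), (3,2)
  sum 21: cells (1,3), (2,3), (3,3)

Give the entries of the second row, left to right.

7 in 3 cells must be {1,2,4}; 16 in 2 cells must be {7,9}; 3 in 2 cells must be {1,2}.
Only 4 fits (1,3) under both its across sum 7 and down sum 21.
Given what's placed, (3,3) must be 9 to fit the 16 across and 21 down.
(2,3) = 21 − 13 = 8 completes the 21 down.
(3,2) = 16 − 9 = 7 completes the 16 across.
(1,2) = 2: the only remaining digit allowed by both the 7 across and the 15 down.
(2,2) = 15 − 9 = 6 completes the 15 down.
(1,1) = 7 − 6 = 1 completes the 7 across.
(2,1) = 16 − 14 = 2 completes the 16 across.

2 6 8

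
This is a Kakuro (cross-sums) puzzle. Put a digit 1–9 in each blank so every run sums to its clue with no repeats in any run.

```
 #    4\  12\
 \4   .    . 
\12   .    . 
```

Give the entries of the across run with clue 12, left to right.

3 9

4 in 2 cells must be {1,3}.
The 4 across and the 12 down share only 3, so R1C2 = 3.
The 12 across and the 4 down share only 3, so R2C1 = 3.
R2C2 = 12 − 3 = 9 completes the 12 across.
R1C1 = 4 − 3 = 1 completes the 4 across.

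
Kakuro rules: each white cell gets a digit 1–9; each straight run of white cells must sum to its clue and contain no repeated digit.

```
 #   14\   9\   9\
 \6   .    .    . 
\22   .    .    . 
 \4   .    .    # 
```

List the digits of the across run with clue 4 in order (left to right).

3, 1

6 in 3 cells must be {1,2,3}; 4 in 2 cells must be {1,3}.
Nothing is forced directly, so branch on R3C1, whose candidates are 1 or 3. If R3C1 = 1: then R1C1 would have to be in {1,2,3} for the 6 across but in {4,5,6,7,8,9} for the 14 down — contradiction. So R3C1 = 3.
Given what's placed, R1C1 must be 2 to fit the 6 across and 14 down.
R2C1 = 14 − 5 = 9 completes the 14 down.
R3C2 = 4 − 3 = 1 completes the 4 across.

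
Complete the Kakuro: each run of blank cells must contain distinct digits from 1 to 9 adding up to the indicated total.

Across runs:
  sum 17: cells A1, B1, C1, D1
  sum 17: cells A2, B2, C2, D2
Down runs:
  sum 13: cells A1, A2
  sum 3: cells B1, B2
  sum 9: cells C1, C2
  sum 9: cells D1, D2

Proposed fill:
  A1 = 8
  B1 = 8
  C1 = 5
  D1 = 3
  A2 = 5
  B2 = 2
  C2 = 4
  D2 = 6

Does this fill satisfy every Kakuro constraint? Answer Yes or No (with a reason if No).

No — the across run A1–D1 sums to 24, not 17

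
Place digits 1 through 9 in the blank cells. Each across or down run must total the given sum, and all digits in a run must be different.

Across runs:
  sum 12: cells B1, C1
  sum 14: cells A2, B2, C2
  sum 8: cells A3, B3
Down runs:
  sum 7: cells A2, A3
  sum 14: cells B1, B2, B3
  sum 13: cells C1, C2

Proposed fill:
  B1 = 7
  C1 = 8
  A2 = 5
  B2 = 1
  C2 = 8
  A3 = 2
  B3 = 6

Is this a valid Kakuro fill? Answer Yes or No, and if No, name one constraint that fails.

No — the across run B1–C1 sums to 15, not 12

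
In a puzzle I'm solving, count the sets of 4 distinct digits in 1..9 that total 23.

9

4 distinct digits from 1–9 sum between 10 and 30.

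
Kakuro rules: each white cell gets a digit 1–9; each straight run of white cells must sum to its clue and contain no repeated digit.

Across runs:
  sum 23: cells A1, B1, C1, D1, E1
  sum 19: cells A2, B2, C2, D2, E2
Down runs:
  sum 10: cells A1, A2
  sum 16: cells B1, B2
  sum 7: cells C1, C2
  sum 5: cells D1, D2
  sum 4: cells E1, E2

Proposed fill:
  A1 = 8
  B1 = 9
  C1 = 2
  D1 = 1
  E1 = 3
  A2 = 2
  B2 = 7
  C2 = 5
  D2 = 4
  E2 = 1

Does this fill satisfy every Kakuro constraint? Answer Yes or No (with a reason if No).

Yes

Across: 8+9+2+1+3=23; 2+7+5+4+1=19. Down: 8+2=10; 9+7=16; 2+5=7; 1+4=5; 3+1=4. No digit repeats within any run.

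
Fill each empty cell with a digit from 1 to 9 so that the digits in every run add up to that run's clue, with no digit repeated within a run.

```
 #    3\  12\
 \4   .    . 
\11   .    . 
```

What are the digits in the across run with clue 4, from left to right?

4 in 2 cells must be {1,3}; 3 in 2 cells must be {1,2}.
The 4 across and the 3 down share only 1, so R1C1 = 1.
R1C2 = 4 − 1 = 3 completes the 4 across.
R2C1 = 3 − 1 = 2 completes the 3 down.
R2C2 = 11 − 2 = 9 completes the 11 across.

1 3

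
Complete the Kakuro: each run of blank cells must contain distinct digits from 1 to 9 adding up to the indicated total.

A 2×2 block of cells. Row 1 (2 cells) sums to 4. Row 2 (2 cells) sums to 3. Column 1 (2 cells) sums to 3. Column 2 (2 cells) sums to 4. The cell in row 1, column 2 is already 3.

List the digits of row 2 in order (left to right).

4 in 2 cells must be {1,3}; 3 in 2 cells must be {1,2}.
(1,1) = 4 − 3 = 1 completes the 4 across.
(2,1) = 3 − 1 = 2 completes the 3 down.
(2,2) = 3 − 2 = 1 completes the 3 across.

2 1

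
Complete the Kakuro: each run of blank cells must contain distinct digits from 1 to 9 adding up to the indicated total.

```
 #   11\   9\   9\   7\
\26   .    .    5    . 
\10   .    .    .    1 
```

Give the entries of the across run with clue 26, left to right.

8 7 5 6

10 in 4 cells must be {1,2,3,4}.
R1C4 = 7 − 1 = 6 completes the 7 down.
R2C3 = 9 − 5 = 4 completes the 9 down.
No cell is forced outright now. R2C1 can only be 2 or 3 (the digits allowed by both its 10 across and its 11 down). If R2C1 = 2: then R1C1 would have to be in {7,8} for the 26 across but in {9} for the 11 down — contradiction. So R2C1 = 3.
R1C1 = 11 − 3 = 8 completes the 11 down.
R1C2 = 26 − 19 = 7 completes the 26 across.
R2C2 = 10 − 8 = 2 completes the 10 across.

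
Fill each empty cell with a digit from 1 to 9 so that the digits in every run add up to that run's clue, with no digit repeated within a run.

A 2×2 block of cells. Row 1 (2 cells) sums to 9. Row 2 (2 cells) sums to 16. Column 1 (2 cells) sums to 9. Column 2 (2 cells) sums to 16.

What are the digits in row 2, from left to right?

7, 9

16 in 2 cells must be {7,9}.
The 9 across and the 16 down share only 7, so (1,2) = 7.
The 16 across and the 9 down share only 7, so (2,1) = 7.
(2,2) = 16 − 7 = 9 completes the 16 across.
(1,1) = 9 − 7 = 2 completes the 9 across.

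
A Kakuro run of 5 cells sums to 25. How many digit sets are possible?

5 distinct digits from 1–9 sum between 15 and 35.

12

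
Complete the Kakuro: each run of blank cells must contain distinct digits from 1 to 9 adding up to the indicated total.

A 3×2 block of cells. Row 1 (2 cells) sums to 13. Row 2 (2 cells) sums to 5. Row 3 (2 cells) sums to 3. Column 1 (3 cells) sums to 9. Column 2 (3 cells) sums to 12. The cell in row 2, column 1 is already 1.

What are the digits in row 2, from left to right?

1, 4

3 in 2 cells must be {1,2}.
(2,2) = 5 − 1 = 4 completes the 5 across.
(3,1) = 2: the only remaining digit allowed by both the 3 across and the 9 down.
(3,2) = 3 − 2 = 1 completes the 3 across.
(1,1) = 9 − 3 = 6 completes the 9 down.
(1,2) = 13 − 6 = 7 completes the 13 across.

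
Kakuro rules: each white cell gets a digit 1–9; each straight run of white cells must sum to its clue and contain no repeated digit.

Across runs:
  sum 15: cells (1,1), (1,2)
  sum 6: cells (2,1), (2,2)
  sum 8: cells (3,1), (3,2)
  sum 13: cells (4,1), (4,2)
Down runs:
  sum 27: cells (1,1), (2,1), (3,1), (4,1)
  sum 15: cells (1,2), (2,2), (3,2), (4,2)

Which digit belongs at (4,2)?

4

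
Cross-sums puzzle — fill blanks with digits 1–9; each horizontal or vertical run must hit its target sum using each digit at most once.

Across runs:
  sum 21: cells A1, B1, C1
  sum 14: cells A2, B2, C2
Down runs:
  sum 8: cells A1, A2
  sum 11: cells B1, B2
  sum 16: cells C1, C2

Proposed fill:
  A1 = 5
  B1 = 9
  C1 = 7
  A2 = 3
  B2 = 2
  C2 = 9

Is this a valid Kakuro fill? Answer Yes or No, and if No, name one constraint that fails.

Yes

Across: 5+9+7=21; 3+2+9=14. Down: 5+3=8; 9+2=11; 7+9=16. No digit repeats within any run.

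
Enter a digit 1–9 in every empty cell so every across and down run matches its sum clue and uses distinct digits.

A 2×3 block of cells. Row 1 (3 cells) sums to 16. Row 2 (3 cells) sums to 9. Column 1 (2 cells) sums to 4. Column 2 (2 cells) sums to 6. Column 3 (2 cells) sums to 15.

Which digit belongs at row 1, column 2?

4 in 2 cells must be {1,3}.
The 9 across and the 15 down share only 6, so (2,3) = 6.
(1,3) = 15 − 6 = 9 completes the 15 down.
Given what's placed, (2,1) must be 1 to fit the 9 across and 4 down.
(2,2) = 9 − 7 = 2 completes the 9 across.
(1,1) = 4 − 1 = 3 completes the 4 down.
(1,2) = 16 − 12 = 4 completes the 16 across.

4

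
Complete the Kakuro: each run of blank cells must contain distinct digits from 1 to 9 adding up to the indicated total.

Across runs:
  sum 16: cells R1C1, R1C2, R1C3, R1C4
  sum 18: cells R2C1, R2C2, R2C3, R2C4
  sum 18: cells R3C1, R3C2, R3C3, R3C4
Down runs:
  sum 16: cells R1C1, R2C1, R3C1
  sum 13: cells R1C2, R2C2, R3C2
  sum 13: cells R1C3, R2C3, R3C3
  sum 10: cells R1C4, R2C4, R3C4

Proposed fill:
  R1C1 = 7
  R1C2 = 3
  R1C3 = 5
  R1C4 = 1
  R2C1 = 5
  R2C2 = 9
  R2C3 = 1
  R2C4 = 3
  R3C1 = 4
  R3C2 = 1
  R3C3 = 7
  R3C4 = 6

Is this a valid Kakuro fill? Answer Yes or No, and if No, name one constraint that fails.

Across: 7+3+5+1=16; 5+9+1+3=18; 4+1+7+6=18. Down: 7+5+4=16; 3+9+1=13; 5+1+7=13; 1+3+6=10. No digit repeats within any run.

Yes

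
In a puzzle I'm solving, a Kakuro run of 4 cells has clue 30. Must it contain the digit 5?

The only way to make 30 from 4 distinct digits is {6,7,8,9}, which does not contain 5.

No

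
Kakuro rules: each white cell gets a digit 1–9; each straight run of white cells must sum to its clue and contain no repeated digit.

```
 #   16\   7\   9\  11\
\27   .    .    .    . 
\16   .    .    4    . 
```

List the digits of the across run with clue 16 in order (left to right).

9, 1, 4, 2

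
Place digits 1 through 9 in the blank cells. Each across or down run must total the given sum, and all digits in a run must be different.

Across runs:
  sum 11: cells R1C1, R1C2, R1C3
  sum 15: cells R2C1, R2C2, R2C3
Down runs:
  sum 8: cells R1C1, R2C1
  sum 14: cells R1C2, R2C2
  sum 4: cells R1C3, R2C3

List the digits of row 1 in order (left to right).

2 6 3

4 in 2 cells must be {1,3}.
Nothing is forced directly, so branch on R1C2, whose candidates are 5 or 6 or 8. If R1C2 = 5: that forces R1C1 = 2, after which R1C3 would have to be in {4} for the 11 across but in {1,3} for the 4 down — contradiction. If R1C2 = 8: that forces R1C3 = 1, R2C2 = 6, after which R2C3 would have to be in {1,2,4,5,7,8} for the 15 across but in {3} for the 4 down — contradiction. So R1C2 = 6.
R2C2 = 14 − 6 = 8 completes the 14 down.
Nothing is forced directly, so branch on R1C3, whose candidates are 1 or 3. If R1C3 = 1: then R1C1 would have to be in {4} for the 11 across but in {1,2,3,5,6,7} for the 8 down — contradiction. So R1C3 = 3.
R1C1 = 11 − 9 = 2 completes the 11 across.
R2C1 = 8 − 2 = 6 completes the 8 down.
R2C3 = 15 − 14 = 1 completes the 15 across.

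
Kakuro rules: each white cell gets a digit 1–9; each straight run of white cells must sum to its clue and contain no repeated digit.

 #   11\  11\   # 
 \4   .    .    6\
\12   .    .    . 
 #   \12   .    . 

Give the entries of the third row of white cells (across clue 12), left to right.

7 5

4 in 2 cells must be {1,3}.
The 4 across and the 11 down share only 3, so R1C1 = 3.
R1C2 = 4 − 3 = 1 completes the 4 across.
R2C1 = 11 − 3 = 8 completes the 11 down.
R2C2 = 3: the only remaining digit allowed by both the 12 across and the 11 down.
R2C3 = 12 − 11 = 1 completes the 12 across.
R3C2 = 11 − 4 = 7 completes the 11 down.
R3C3 = 12 − 7 = 5 completes the 12 across.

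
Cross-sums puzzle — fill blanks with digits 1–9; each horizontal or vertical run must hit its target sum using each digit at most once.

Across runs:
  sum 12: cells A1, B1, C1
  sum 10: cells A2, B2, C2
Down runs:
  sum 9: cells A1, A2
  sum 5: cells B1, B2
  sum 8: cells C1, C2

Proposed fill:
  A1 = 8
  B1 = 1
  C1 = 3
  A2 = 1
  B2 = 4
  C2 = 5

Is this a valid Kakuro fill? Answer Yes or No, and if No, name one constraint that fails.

Yes

Across: 8+1+3=12; 1+4+5=10. Down: 8+1=9; 1+4=5; 3+5=8. No digit repeats within any run.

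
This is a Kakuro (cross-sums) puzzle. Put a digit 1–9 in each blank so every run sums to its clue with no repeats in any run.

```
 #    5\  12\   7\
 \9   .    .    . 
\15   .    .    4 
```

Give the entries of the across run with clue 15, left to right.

3, 8, 4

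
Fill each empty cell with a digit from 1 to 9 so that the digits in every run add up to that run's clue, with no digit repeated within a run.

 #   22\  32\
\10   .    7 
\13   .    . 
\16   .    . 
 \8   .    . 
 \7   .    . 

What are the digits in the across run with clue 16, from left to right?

7, 9

16 in 2 cells must be {7,9}.
R1C1 = 10 − 7 = 3 completes the 10 across.
R3C2 = 9: the only remaining digit allowed by both the 16 across and the 32 down.
R3C1 = 16 − 9 = 7 completes the 16 across.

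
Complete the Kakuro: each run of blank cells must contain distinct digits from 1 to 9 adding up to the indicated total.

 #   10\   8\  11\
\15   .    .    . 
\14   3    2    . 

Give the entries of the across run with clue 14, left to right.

R1C1 = 10 − 3 = 7 completes the 10 down.
R1C2 = 8 − 2 = 6 completes the 8 down.
R1C3 = 15 − 13 = 2 completes the 15 across.
R2C3 = 14 − 5 = 9 completes the 14 across.

3, 2, 9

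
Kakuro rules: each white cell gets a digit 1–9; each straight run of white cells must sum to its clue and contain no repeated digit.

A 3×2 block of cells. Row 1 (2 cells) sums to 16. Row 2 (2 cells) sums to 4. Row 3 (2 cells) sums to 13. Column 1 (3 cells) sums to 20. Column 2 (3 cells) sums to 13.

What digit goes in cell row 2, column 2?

16 in 2 cells must be {7,9}; 4 in 2 cells must be {1,3}.
The 4 across and the 20 down share only 3, so (2,1) = 3.
(2,2) = 4 − 3 = 1 completes the 4 across.
Given what's placed, (1,1) must be 9 to fit the 16 across and 20 down.
(1,2) = 16 − 9 = 7 completes the 16 across.
(3,1) = 20 − 12 = 8 completes the 20 down.
(3,2) = 13 − 8 = 5 completes the 13 across.

1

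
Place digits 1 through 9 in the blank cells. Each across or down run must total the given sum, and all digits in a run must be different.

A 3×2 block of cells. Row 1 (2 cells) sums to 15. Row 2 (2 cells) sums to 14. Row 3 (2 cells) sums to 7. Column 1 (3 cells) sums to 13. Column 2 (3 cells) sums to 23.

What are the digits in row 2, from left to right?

5 9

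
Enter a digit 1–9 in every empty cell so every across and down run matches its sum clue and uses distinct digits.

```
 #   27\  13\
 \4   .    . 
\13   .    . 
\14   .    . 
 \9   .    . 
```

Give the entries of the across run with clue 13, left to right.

4 in 2 cells must be {1,3}.
Only 3 fits R1C1 under both its across sum 4 and down sum 27.
R1C2 = 4 − 3 = 1 completes the 4 across.
Nothing is forced directly, so branch on R4C1, whose candidates are 7 or 8. If R4C1 = 8: that forces R3C1 = 9, R3C2 = 5, after which R4C2 would have to be in {1} for the 9 across but in {3,4} for the 13 down — contradiction. So R4C1 = 7.
R4C2 = 9 − 7 = 2 completes the 9 across.
R3C2 = 6: the only remaining digit allowed by both the 14 across and the 13 down.
R2C2 = 13 − 9 = 4 completes the 13 down.
R3C1 = 14 − 6 = 8 completes the 14 across.
R2C1 = 13 − 4 = 9 completes the 13 across.

9 4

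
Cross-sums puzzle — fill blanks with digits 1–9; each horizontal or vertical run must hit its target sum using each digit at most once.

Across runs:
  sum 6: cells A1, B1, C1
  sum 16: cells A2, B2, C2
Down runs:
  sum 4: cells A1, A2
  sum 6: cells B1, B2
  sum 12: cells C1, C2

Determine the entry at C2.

6 in 3 cells must be {1,2,3}; 4 in 2 cells must be {1,3}.
The 6 across and the 12 down share only 3, so C1 = 3.
C2 = 12 − 3 = 9 completes the 12 down.
Given what's placed, A1 must be 1 to fit the 6 across and 4 down.
B1 = 6 − 4 = 2 completes the 6 across.
A2 = 4 − 1 = 3 completes the 4 down.
B2 = 16 − 12 = 4 completes the 16 across.

9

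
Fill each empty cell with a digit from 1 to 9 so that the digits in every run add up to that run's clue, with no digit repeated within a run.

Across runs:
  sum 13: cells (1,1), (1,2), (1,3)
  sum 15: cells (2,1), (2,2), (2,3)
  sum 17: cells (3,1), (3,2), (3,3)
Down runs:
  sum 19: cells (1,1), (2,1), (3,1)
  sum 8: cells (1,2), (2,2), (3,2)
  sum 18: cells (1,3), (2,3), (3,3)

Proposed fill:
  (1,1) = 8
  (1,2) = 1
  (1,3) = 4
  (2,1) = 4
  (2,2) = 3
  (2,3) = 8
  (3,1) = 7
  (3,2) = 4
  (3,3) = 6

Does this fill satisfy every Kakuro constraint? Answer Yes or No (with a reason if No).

Across: 8+1+4=13; 4+3+8=15; 7+4+6=17. Down: 8+4+7=19; 1+3+4=8; 4+8+6=18. No digit repeats within any run.

Yes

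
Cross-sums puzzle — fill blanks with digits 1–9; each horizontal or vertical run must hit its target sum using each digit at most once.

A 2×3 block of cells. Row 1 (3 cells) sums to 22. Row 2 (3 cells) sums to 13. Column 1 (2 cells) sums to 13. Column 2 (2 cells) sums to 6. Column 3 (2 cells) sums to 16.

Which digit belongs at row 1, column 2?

16 in 2 cells must be {7,9}.
The 22 across and the 6 down share only 5, so (1,2) = 5.
Given what's placed, (1,3) must be 9 to fit the 22 across and 16 down.
(2,2) = 6 − 5 = 1 completes the 6 down.
(2,3) = 16 − 9 = 7 completes the 16 down.
(1,1) = 22 − 14 = 8 completes the 22 across.
(2,1) = 13 − 8 = 5 completes the 13 across.

5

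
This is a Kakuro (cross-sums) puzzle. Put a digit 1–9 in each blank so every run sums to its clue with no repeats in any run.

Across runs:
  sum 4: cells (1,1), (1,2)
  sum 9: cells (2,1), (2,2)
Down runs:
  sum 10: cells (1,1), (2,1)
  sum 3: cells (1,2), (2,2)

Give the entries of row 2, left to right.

7 2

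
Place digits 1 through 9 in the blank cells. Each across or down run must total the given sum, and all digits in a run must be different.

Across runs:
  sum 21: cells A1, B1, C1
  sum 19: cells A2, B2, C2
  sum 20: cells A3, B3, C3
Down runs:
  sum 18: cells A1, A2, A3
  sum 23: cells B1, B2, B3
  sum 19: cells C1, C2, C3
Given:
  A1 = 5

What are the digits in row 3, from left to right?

23 in 3 cells must be {6,8,9}.
Given what's placed, B1 must be 9 to fit the 21 across and 23 down.
C1 = 21 − 14 = 7 completes the 21 across.
Nothing is forced directly, so branch on B2, whose candidates are 6 or 8. If B2 = 8: that forces B3 = 6, C3 = 9, after which C2 would have to be in {2,4,5,6,7,9} for the 19 across but in {3} for the 19 down — contradiction. So B2 = 6.
B3 = 23 − 15 = 8 completes the 23 down.
Nothing is forced directly, so branch on A3, whose candidates are 7 or 9. If A3 = 7: then A2 would have to be in {4,5,8,9} for the 19 across but in {6} for the 18 down — contradiction. So A3 = 9.
A2 = 18 − 14 = 4 completes the 18 down.
C2 = 19 − 10 = 9 completes the 19 across.
C3 = 20 − 17 = 3 completes the 20 across.

9 8 3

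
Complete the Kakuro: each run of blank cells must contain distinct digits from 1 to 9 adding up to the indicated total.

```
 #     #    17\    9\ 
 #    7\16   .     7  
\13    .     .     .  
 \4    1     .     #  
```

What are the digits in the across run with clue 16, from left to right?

9 7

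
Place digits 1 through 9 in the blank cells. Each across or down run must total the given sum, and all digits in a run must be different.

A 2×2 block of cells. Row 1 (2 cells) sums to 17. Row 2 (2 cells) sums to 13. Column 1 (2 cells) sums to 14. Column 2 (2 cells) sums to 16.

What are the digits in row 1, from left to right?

8, 9

17 in 2 cells must be {8,9}; 16 in 2 cells must be {7,9}.
The 17 across and the 16 down share only 9, so (1,2) = 9.
(2,2) = 16 − 9 = 7 completes the 16 down.
(1,1) = 17 − 9 = 8 completes the 17 across.
(2,1) = 13 − 7 = 6 completes the 13 across.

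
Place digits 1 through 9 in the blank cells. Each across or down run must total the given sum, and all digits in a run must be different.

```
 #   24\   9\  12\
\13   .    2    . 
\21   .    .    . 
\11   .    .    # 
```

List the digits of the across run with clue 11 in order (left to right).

24 in 3 cells must be {7,8,9}.
No cell is forced outright now. R2C2 can only be 4 or 6 (the digits allowed by both its 21 across and its 9 down). If R2C2 = 6: then R3C2 would have to be in {2,3,4,5,6,7,8,9} for the 11 across but in {1} for the 9 down — contradiction. So R2C2 = 4.
R3C2 = 9 − 6 = 3 completes the 9 down.
R3C1 = 11 − 3 = 8 completes the 11 across.
R1C1 = 7: the only remaining digit allowed by both the 13 across and the 24 down.
R1C3 = 13 − 9 = 4 completes the 13 across.
R2C1 = 24 − 15 = 9 completes the 24 down.
R2C3 = 21 − 13 = 8 completes the 21 across.

8 3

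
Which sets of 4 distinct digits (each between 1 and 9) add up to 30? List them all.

{6,7,8,9}

4 distinct digits from 1–9 sum between 10 and 30.
Only one set works: {6,7,8,9}.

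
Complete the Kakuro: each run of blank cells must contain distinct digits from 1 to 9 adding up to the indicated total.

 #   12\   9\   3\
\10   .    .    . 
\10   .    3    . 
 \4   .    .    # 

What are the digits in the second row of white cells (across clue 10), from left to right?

5 3 2

4 in 2 cells must be {1,3}; 3 in 2 cells must be {1,2}.
Given what's placed, R3C2 must be 1 to fit the 4 across and 9 down.
R1C2 = 9 − 4 = 5 completes the 9 down.
R3C1 = 4 − 1 = 3 completes the 4 across.
Nothing is forced directly, so branch on R1C3, whose candidates are 1 or 2. If R1C3 = 2: then R1C1 would have to be in {3} for the 10 across but in {1,2,4,5,7,8} for the 12 down — contradiction. So R1C3 = 1.
R1C1 = 10 − 6 = 4 completes the 10 across.
R2C1 = 12 − 7 = 5 completes the 12 down.
R2C3 = 10 − 8 = 2 completes the 10 across.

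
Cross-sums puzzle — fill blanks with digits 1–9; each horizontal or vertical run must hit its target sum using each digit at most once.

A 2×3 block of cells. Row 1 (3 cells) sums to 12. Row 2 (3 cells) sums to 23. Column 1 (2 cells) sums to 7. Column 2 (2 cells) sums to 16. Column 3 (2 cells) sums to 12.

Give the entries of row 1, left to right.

23 in 3 cells must be {6,8,9}; 16 in 2 cells must be {7,9}.
The 23 across and the 7 down share only 6, so (2,1) = 6.
Given what's placed, (2,2) must be 9 to fit the 23 across and 16 down.
(2,3) = 23 − 15 = 8 completes the 23 across.
(1,1) = 7 − 6 = 1 completes the 7 down.
(1,2) = 16 − 9 = 7 completes the 16 down.
(1,3) = 12 − 8 = 4 completes the 12 across.

1, 7, 4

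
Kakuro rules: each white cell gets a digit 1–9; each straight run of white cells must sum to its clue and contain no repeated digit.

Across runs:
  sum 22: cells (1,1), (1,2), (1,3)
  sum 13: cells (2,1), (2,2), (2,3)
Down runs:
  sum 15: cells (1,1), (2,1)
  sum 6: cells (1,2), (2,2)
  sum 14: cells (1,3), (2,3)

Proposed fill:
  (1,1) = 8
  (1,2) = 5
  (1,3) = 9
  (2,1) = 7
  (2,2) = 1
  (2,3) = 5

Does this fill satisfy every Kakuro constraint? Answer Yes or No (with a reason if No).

Yes

Across: 8+5+9=22; 7+1+5=13. Down: 8+7=15; 5+1=6; 9+5=14. No digit repeats within any run.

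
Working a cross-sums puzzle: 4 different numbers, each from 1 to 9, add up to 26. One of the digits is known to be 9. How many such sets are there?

4 distinct digits from 1–9 sum between 10 and 30.
Keeping only sets containing 9.
Enumerating: {2,7,8,9}, {3,6,8,9}, {4,5,8,9}, {4,6,7,9}.

4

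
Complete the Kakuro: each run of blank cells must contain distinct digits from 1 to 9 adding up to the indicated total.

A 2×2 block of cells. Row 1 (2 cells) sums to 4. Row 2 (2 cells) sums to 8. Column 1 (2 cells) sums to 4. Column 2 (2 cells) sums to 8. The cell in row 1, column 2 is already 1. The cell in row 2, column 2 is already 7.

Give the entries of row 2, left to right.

4 in 2 cells must be {1,3}.
(1,1) = 4 − 1 = 3 completes the 4 across.
(2,1) = 8 − 7 = 1 completes the 8 across.

1 7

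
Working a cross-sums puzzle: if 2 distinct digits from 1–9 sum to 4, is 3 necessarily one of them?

Yes

The only way to make 4 from 2 distinct digits is {1,3}, which contains 3.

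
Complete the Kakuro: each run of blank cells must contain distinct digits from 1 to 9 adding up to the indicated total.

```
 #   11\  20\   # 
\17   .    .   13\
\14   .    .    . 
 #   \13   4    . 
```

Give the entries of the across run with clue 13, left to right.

17 in 2 cells must be {8,9}.
R1C2 = 9: the only remaining digit allowed by both the 17 across and the 20 down.
R2C2 = 20 − 13 = 7 completes the 20 down.
R3C3 = 13 − 4 = 9 completes the 13 across.
R1C1 = 17 − 9 = 8 completes the 17 across.
R2C1 = 11 − 8 = 3 completes the 11 down.
R2C3 = 14 − 10 = 4 completes the 14 across.

4 9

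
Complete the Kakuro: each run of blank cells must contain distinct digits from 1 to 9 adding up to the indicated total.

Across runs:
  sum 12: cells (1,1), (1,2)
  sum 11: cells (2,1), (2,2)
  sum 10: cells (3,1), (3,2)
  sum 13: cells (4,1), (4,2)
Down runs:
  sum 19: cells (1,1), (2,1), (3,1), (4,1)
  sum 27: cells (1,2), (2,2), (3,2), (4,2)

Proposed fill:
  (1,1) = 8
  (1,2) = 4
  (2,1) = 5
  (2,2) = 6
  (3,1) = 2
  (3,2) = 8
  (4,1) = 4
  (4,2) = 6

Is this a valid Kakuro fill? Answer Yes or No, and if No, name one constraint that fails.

No — the down run (1,2)–(4,2) sums to 24, not 27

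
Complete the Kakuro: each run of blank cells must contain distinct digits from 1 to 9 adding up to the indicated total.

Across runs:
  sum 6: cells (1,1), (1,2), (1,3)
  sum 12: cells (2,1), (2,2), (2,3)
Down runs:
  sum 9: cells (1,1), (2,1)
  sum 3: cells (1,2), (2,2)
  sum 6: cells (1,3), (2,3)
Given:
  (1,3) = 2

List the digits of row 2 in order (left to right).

6 in 3 cells must be {1,2,3}; 3 in 2 cells must be {1,2}.
(1,2) = 1: the only remaining digit allowed by both the 6 across and the 3 down.
(2,2) = 3 − 1 = 2 completes the 3 down.
(2,3) = 6 − 2 = 4 completes the 6 down.
(1,1) = 6 − 3 = 3 completes the 6 across.
(2,1) = 12 − 6 = 6 completes the 12 across.

6 2 4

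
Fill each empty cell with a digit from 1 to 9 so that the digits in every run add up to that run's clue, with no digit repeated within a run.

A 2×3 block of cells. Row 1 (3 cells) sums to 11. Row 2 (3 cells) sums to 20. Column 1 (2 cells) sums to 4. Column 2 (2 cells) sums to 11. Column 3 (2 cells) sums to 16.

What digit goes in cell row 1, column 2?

3

4 in 2 cells must be {1,3}; 16 in 2 cells must be {7,9}.
The 11 across and the 16 down share only 7, so (1,3) = 7.
The 20 across and the 4 down share only 3, so (2,1) = 3.
(2,3) = 16 − 7 = 9 completes the 16 down.
(1,1) = 4 − 3 = 1 completes the 4 down.
(1,2) = 11 − 8 = 3 completes the 11 across.
(2,2) = 20 − 12 = 8 completes the 20 across.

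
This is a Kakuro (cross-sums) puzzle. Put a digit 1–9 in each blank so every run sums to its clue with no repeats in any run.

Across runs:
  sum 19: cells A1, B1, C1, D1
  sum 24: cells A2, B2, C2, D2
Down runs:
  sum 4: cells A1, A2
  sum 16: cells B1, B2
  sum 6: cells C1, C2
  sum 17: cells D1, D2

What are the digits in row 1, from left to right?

1, 7, 2, 9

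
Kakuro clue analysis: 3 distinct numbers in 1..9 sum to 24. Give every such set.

{7,8,9}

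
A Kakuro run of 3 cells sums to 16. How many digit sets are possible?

8

3 distinct digits from 1–9 sum between 6 and 24.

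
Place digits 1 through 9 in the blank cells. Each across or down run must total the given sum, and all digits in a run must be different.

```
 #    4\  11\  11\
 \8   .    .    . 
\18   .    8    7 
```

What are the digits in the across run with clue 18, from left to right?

4 in 2 cells must be {1,3}.
R1C2 = 11 − 8 = 3 completes the 11 down.
R1C3 = 11 − 7 = 4 completes the 11 down.
R2C1 = 18 − 15 = 3 completes the 18 across.
R1C1 = 8 − 7 = 1 completes the 8 across.

3 8 7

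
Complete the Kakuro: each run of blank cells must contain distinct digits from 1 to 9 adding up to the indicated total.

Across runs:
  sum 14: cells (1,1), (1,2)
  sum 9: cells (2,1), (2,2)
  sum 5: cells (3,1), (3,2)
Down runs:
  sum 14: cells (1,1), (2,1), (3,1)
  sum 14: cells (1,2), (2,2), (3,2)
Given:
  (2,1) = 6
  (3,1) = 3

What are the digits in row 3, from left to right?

3, 2

(1,1) = 14 − 9 = 5 completes the 14 down.
(1,2) = 14 − 5 = 9 completes the 14 across.
(2,2) = 9 − 6 = 3 completes the 9 across.
(3,2) = 5 − 3 = 2 completes the 5 across.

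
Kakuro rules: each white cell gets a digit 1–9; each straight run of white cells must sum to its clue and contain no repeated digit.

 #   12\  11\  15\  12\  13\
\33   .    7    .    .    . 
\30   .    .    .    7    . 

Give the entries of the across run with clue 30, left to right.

8 4 6 7 5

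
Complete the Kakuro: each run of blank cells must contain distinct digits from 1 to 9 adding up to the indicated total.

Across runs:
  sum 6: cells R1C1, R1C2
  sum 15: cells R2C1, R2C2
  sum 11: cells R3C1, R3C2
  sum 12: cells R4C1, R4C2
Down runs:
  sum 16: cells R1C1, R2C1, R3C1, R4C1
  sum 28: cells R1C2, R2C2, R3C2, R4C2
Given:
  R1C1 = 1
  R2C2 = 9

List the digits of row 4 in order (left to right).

R1C2 = 6 − 1 = 5 completes the 6 across.
R2C1 = 15 − 9 = 6 completes the 15 across.
Given what's placed, R4C2 must be 8 to fit the 12 across and 28 down.
R3C2 = 28 − 22 = 6 completes the 28 down.
R4C1 = 12 − 8 = 4 completes the 12 across.
R3C1 = 11 − 6 = 5 completes the 11 across.

4 8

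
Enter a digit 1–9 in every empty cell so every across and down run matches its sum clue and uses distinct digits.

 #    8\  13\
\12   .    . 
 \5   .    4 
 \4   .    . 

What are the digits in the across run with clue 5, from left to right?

4 in 2 cells must be {1,3}.
R2C1 = 5 − 4 = 1 completes the 5 across.
Given what's placed, R3C1 must be 3 to fit the 4 across and 8 down.
R3C2 = 4 − 3 = 1 completes the 4 across.
R1C1 = 8 − 4 = 4 completes the 8 down.
R1C2 = 12 − 4 = 8 completes the 12 across.

1 4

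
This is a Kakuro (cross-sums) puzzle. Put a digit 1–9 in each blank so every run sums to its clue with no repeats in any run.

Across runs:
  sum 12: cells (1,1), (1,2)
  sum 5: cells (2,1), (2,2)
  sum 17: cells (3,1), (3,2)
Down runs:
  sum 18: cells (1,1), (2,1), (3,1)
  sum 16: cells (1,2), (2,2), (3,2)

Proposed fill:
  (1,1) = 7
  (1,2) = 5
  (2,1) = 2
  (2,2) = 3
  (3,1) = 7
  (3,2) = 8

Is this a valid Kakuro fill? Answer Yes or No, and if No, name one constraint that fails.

No — the down run (1,1)–(3,1) sums to 16, not 18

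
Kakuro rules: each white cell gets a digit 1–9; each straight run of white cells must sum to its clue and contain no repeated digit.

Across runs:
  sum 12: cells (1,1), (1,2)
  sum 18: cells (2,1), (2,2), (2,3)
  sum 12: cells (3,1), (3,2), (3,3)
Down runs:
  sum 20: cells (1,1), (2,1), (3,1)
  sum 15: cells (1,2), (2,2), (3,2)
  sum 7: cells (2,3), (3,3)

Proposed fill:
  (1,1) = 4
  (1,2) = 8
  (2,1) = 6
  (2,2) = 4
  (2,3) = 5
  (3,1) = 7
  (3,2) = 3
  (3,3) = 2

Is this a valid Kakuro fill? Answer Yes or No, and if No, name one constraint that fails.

No — the across run (2,1)–(2,3) sums to 15, not 18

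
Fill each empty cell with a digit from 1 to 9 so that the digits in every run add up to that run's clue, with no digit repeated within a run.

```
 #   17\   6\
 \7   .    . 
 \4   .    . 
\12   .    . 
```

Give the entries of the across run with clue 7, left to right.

4 in 2 cells must be {1,3}; 6 in 3 cells must be {1,2,3}.
The 12 across and the 6 down share only 3, so R3C2 = 3.
Given what's placed, R2C2 must be 1 to fit the 4 across and 6 down.
R3C1 = 12 − 3 = 9 completes the 12 across.
R1C2 = 6 − 4 = 2 completes the 6 down.
R2C1 = 4 − 1 = 3 completes the 4 across.
R1C1 = 7 − 2 = 5 completes the 7 across.

5, 2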